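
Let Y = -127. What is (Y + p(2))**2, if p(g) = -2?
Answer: 16641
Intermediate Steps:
(Y + p(2))**2 = (-127 - 2)**2 = (-129)**2 = 16641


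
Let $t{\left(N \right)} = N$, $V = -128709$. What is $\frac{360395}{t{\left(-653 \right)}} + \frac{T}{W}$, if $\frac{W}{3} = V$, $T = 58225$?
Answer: $- \frac{139196261090}{252140931} \approx -552.06$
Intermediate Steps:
$W = -386127$ ($W = 3 \left(-128709\right) = -386127$)
$\frac{360395}{t{\left(-653 \right)}} + \frac{T}{W} = \frac{360395}{-653} + \frac{58225}{-386127} = 360395 \left(- \frac{1}{653}\right) + 58225 \left(- \frac{1}{386127}\right) = - \frac{360395}{653} - \frac{58225}{386127} = - \frac{139196261090}{252140931}$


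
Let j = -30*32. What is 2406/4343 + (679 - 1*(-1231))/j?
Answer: -598537/416928 ≈ -1.4356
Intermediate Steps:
j = -960
2406/4343 + (679 - 1*(-1231))/j = 2406/4343 + (679 - 1*(-1231))/(-960) = 2406*(1/4343) + (679 + 1231)*(-1/960) = 2406/4343 + 1910*(-1/960) = 2406/4343 - 191/96 = -598537/416928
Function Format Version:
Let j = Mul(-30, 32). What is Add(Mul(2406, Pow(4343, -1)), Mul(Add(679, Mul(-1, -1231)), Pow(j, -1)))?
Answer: Rational(-598537, 416928) ≈ -1.4356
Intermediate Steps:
j = -960
Add(Mul(2406, Pow(4343, -1)), Mul(Add(679, Mul(-1, -1231)), Pow(j, -1))) = Add(Mul(2406, Pow(4343, -1)), Mul(Add(679, Mul(-1, -1231)), Pow(-960, -1))) = Add(Mul(2406, Rational(1, 4343)), Mul(Add(679, 1231), Rational(-1, 960))) = Add(Rational(2406, 4343), Mul(1910, Rational(-1, 960))) = Add(Rational(2406, 4343), Rational(-191, 96)) = Rational(-598537, 416928)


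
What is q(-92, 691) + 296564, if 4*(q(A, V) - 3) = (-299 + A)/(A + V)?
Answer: 710574141/2396 ≈ 2.9657e+5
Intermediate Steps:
q(A, V) = 3 + (-299 + A)/(4*(A + V)) (q(A, V) = 3 + ((-299 + A)/(A + V))/4 = 3 + (-299 + A)/(4*(A + V)))
q(-92, 691) + 296564 = (-299 + 12*691 + 13*(-92))/(4*(-92 + 691)) + 296564 = (¼)*(-299 + 8292 - 1196)/599 + 296564 = (¼)*(1/599)*6797 + 296564 = 6797/2396 + 296564 = 710574141/2396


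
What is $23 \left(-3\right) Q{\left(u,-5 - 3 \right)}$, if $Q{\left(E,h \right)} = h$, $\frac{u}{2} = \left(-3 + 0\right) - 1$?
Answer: $552$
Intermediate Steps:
$u = -8$ ($u = 2 \left(\left(-3 + 0\right) - 1\right) = 2 \left(-3 - 1\right) = 2 \left(-4\right) = -8$)
$23 \left(-3\right) Q{\left(u,-5 - 3 \right)} = 23 \left(-3\right) \left(-5 - 3\right) = \left(-69\right) \left(-8\right) = 552$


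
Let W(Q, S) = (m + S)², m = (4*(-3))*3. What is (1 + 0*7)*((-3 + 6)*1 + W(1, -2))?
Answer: 1447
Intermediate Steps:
m = -36 (m = -12*3 = -36)
W(Q, S) = (-36 + S)²
(1 + 0*7)*((-3 + 6)*1 + W(1, -2)) = (1 + 0*7)*((-3 + 6)*1 + (-36 - 2)²) = (1 + 0)*(3*1 + (-38)²) = 1*(3 + 1444) = 1*1447 = 1447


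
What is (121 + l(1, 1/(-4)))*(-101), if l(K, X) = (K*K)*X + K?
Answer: -49187/4 ≈ -12297.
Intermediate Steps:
l(K, X) = K + X*K² (l(K, X) = K²*X + K = X*K² + K = K + X*K²)
(121 + l(1, 1/(-4)))*(-101) = (121 + 1*(1 + 1/(-4)))*(-101) = (121 + 1*(1 + 1*(-¼)))*(-101) = (121 + 1*(1 - ¼))*(-101) = (121 + 1*(¾))*(-101) = (121 + ¾)*(-101) = (487/4)*(-101) = -49187/4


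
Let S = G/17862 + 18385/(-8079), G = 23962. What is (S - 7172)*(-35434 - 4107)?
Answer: 2273838838416436/8017061 ≈ 2.8362e+8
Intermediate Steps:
S = -7489104/8017061 (S = 23962/17862 + 18385/(-8079) = 23962*(1/17862) + 18385*(-1/8079) = 11981/8931 - 18385/8079 = -7489104/8017061 ≈ -0.93415)
(S - 7172)*(-35434 - 4107) = (-7489104/8017061 - 7172)*(-35434 - 4107) = -57505850596/8017061*(-39541) = 2273838838416436/8017061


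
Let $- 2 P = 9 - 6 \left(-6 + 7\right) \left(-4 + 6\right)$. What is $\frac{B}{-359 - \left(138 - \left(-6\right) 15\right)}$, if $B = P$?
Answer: $- \frac{3}{1174} \approx -0.0025554$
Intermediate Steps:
$P = \frac{3}{2}$ ($P = - \frac{9 - 6 \left(-6 + 7\right) \left(-4 + 6\right)}{2} = - \frac{9 - 6 \cdot 1 \cdot 2}{2} = - \frac{9 - 12}{2} = \left(- \frac{1}{2}\right) \left(-3\right) = \frac{3}{2} \approx 1.5$)
$B = \frac{3}{2} \approx 1.5$
$\frac{B}{-359 - \left(138 - \left(-6\right) 15\right)} = \frac{3}{2 \left(-359 - \left(138 - \left(-6\right) 15\right)\right)} = \frac{3}{2 \left(-359 - \left(138 - -90\right)\right)} = \frac{3}{2 \left(-359 - \left(138 + 90\right)\right)} = \frac{3}{2 \left(-359 - 228\right)} = \frac{3}{2 \left(-587\right)} = \frac{3}{2} \left(- \frac{1}{587}\right) = - \frac{3}{1174}$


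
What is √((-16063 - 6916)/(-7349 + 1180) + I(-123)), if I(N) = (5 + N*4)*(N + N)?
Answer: √4559393878373/6169 ≈ 346.13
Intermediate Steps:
I(N) = 2*N*(5 + 4*N) (I(N) = (5 + 4*N)*(2*N) = 2*N*(5 + 4*N))
√((-16063 - 6916)/(-7349 + 1180) + I(-123)) = √((-16063 - 6916)/(-7349 + 1180) + 2*(-123)*(5 + 4*(-123))) = √(-22979/(-6169) + 2*(-123)*(5 - 492)) = √(-22979*(-1/6169) + 2*(-123)*(-487)) = √(22979/6169 + 119802) = √(739081517/6169) = √4559393878373/6169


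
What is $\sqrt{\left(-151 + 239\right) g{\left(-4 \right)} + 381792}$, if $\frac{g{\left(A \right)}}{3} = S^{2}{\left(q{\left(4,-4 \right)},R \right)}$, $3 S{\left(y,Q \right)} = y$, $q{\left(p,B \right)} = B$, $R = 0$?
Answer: $\frac{4 \sqrt{215022}}{3} \approx 618.27$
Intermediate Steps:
$S{\left(y,Q \right)} = \frac{y}{3}$
$g{\left(A \right)} = \frac{16}{3}$ ($g{\left(A \right)} = 3 \left(\frac{1}{3} \left(-4\right)\right)^{2} = 3 \left(- \frac{4}{3}\right)^{2} = 3 \cdot \frac{16}{9} = \frac{16}{3}$)
$\sqrt{\left(-151 + 239\right) g{\left(-4 \right)} + 381792} = \sqrt{\left(-151 + 239\right) \frac{16}{3} + 381792} = \sqrt{88 \cdot \frac{16}{3} + 381792} = \sqrt{\frac{1408}{3} + 381792} = \sqrt{\frac{1146784}{3}} = \frac{4 \sqrt{215022}}{3}$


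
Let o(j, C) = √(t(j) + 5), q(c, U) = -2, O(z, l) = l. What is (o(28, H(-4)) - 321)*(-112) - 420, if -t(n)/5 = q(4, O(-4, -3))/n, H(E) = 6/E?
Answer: 35532 - 40*√42 ≈ 35273.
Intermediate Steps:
t(n) = 10/n (t(n) = -(-10)/n = 10/n)
o(j, C) = √(5 + 10/j) (o(j, C) = √(10/j + 5) = √(5 + 10/j))
(o(28, H(-4)) - 321)*(-112) - 420 = (√5*√((2 + 28)/28) - 321)*(-112) - 420 = (√5*√((1/28)*30) - 321)*(-112) - 420 = (√5*√(15/14) - 321)*(-112) - 420 = (√5*(√210/14) - 321)*(-112) - 420 = (5*√42/14 - 321)*(-112) - 420 = (-321 + 5*√42/14)*(-112) - 420 = (35952 - 40*√42) - 420 = 35532 - 40*√42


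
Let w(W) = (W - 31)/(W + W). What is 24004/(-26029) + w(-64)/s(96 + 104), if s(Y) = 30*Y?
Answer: -3686519849/3998054400 ≈ -0.92208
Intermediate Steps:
w(W) = (-31 + W)/(2*W) (w(W) = (-31 + W)/((2*W)) = (-31 + W)*(1/(2*W)) = (-31 + W)/(2*W))
24004/(-26029) + w(-64)/s(96 + 104) = 24004/(-26029) + ((1/2)*(-31 - 64)/(-64))/((30*(96 + 104))) = 24004*(-1/26029) + ((1/2)*(-1/64)*(-95))/((30*200)) = -24004/26029 + (95/128)/6000 = -24004/26029 + (95/128)*(1/6000) = -24004/26029 + 19/153600 = -3686519849/3998054400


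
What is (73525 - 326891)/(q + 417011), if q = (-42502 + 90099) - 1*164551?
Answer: -253366/300057 ≈ -0.84439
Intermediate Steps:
q = -116954 (q = 47597 - 164551 = -116954)
(73525 - 326891)/(q + 417011) = (73525 - 326891)/(-116954 + 417011) = -253366/300057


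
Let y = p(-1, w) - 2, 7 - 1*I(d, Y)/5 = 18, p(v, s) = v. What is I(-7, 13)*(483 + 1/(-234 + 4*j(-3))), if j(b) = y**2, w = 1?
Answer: -478165/18 ≈ -26565.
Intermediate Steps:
I(d, Y) = -55 (I(d, Y) = 35 - 5*18 = 35 - 90 = -55)
y = -3 (y = -1 - 2 = -3)
j(b) = 9 (j(b) = (-3)**2 = 9)
I(-7, 13)*(483 + 1/(-234 + 4*j(-3))) = -55*(483 + 1/(-234 + 4*9)) = -55*(483 + 1/(-234 + 36)) = -55*(483 + 1/(-198)) = -55*(483 - 1/198) = -55*95633/198 = -478165/18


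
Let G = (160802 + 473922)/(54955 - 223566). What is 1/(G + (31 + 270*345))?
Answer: 168611/15710706867 ≈ 1.0732e-5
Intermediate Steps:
G = -634724/168611 (G = 634724/(-168611) = 634724*(-1/168611) = -634724/168611 ≈ -3.7644)
1/(G + (31 + 270*345)) = 1/(-634724/168611 + (31 + 270*345)) = 1/(-634724/168611 + (31 + 93150)) = 1/(-634724/168611 + 93181) = 1/(15710706867/168611) = 168611/15710706867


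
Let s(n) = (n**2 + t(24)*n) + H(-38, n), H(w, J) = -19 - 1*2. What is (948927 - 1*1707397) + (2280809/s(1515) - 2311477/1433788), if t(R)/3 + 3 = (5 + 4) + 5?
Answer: -2550371317552862071/3362518183812 ≈ -7.5847e+5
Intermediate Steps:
H(w, J) = -21 (H(w, J) = -19 - 2 = -21)
t(R) = 33 (t(R) = -9 + 3*((5 + 4) + 5) = -9 + 3*(9 + 5) = -9 + 3*14 = -9 + 42 = 33)
s(n) = -21 + n**2 + 33*n (s(n) = (n**2 + 33*n) - 21 = -21 + n**2 + 33*n)
(948927 - 1*1707397) + (2280809/s(1515) - 2311477/1433788) = (948927 - 1*1707397) + (2280809/(-21 + 1515**2 + 33*1515) - 2311477/1433788) = (948927 - 1707397) + (2280809/(-21 + 2295225 + 49995) - 2311477*1/1433788) = -758470 + (2280809/2345199 - 2311477/1433788) = -758470 - 2150676974431/3362518183812 = -2550371317552862071/3362518183812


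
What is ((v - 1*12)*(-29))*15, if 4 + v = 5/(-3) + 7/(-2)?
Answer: 18415/2 ≈ 9207.5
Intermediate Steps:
v = -55/6 (v = -4 + (5/(-3) + 7/(-2)) = -4 + (5*(-⅓) + 7*(-½)) = -4 + (-5/3 - 7/2) = -4 - 31/6 = -55/6 ≈ -9.1667)
((v - 1*12)*(-29))*15 = ((-55/6 - 1*12)*(-29))*15 = ((-55/6 - 12)*(-29))*15 = -127/6*(-29)*15 = (3683/6)*15 = 18415/2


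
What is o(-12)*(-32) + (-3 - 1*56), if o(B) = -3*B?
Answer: -1211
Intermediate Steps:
o(-12)*(-32) + (-3 - 1*56) = -3*(-12)*(-32) + (-3 - 1*56) = 36*(-32) + (-3 - 56) = -1152 - 59 = -1211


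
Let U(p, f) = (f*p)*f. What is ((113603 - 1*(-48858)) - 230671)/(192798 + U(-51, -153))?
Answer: 68210/1001061 ≈ 0.068138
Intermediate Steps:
U(p, f) = p*f²
((113603 - 1*(-48858)) - 230671)/(192798 + U(-51, -153)) = ((113603 - 1*(-48858)) - 230671)/(192798 - 51*(-153)²) = ((113603 + 48858) - 230671)/(192798 - 51*23409) = (162461 - 230671)/(192798 - 1193859) = -68210/(-1001061) = -68210*(-1/1001061) = 68210/1001061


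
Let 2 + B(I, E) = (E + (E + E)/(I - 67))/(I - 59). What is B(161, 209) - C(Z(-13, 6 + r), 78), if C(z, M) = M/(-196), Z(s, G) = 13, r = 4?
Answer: 38413/78302 ≈ 0.49057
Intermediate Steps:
B(I, E) = -2 + (E + 2*E/(-67 + I))/(-59 + I) (B(I, E) = -2 + (E + (E + E)/(I - 67))/(I - 59) = -2 + (E + (2*E)/(-67 + I))/(-59 + I) = -2 + (E + 2*E/(-67 + I))/(-59 + I))
C(z, M) = -M/196 (C(z, M) = M*(-1/196) = -M/196)
B(161, 209) - C(Z(-13, 6 + r), 78) = (-7906 - 65*209 - 2*161² + 252*161 + 209*161)/(3953 + 161² - 126*161) - (-1)*78/196 = (-7906 - 13585 - 2*25921 + 40572 + 33649)/(3953 + 25921 - 20286) - 1*(-39/98) = (-7906 - 13585 - 51842 + 40572 + 33649)/9588 + 39/98 = (1/9588)*888 + 39/98 = 74/799 + 39/98 = 38413/78302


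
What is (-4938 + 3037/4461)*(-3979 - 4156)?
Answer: 179176474435/4461 ≈ 4.0165e+7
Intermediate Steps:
(-4938 + 3037/4461)*(-3979 - 4156) = (-4938 + 3037*(1/4461))*(-8135) = (-4938 + 3037/4461)*(-8135) = -22025381/4461*(-8135) = 179176474435/4461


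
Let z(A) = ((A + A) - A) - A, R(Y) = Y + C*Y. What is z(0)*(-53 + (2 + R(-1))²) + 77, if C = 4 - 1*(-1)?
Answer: 77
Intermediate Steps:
C = 5 (C = 4 + 1 = 5)
R(Y) = 6*Y (R(Y) = Y + 5*Y = 6*Y)
z(A) = 0 (z(A) = (2*A - A) - A = A - A = 0)
z(0)*(-53 + (2 + R(-1))²) + 77 = 0*(-53 + (2 + 6*(-1))²) + 77 = 0*(-53 + (2 - 6)²) + 77 = 0*(-53 + (-4)²) + 77 = 0*(-53 + 16) + 77 = 0*(-37) + 77 = 0 + 77 = 77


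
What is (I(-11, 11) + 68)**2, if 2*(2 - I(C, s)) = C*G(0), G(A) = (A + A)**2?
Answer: 4900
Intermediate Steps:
G(A) = 4*A**2 (G(A) = (2*A)**2 = 4*A**2)
I(C, s) = 2 (I(C, s) = 2 - C*4*0**2/2 = 2 - C*4*0/2 = 2 - C*0/2 = 2 - 1/2*0 = 2 + 0 = 2)
(I(-11, 11) + 68)**2 = (2 + 68)**2 = 70**2 = 4900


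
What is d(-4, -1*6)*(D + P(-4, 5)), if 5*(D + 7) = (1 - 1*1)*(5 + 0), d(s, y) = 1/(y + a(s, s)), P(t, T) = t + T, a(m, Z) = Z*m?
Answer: -⅗ ≈ -0.60000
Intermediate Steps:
P(t, T) = T + t
d(s, y) = 1/(y + s²) (d(s, y) = 1/(y + s*s) = 1/(y + s²))
D = -7 (D = -7 + ((1 - 1*1)*(5 + 0))/5 = -7 + ((1 - 1)*5)/5 = -7 + (0*5)/5 = -7 + (⅕)*0 = -7 + 0 = -7)
d(-4, -1*6)*(D + P(-4, 5)) = (-7 + (5 - 4))/(-1*6 + (-4)²) = (-7 + 1)/(-6 + 16) = -6/10 = (⅒)*(-6) = -⅗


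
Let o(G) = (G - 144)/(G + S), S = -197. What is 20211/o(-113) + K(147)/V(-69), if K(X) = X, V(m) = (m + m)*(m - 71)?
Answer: 5764178999/236440 ≈ 24379.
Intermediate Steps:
V(m) = 2*m*(-71 + m) (V(m) = (2*m)*(-71 + m) = 2*m*(-71 + m))
o(G) = (-144 + G)/(-197 + G) (o(G) = (G - 144)/(G - 197) = (-144 + G)/(-197 + G))
20211/o(-113) + K(147)/V(-69) = 20211/(((-144 - 113)/(-197 - 113))) + 147/((2*(-69)*(-71 - 69))) = 20211/((-257/(-310))) + 147/((2*(-69)*(-140))) = 20211/((-1/310*(-257))) + 147/19320 = 20211/(257/310) + 147*(1/19320) = 20211*(310/257) + 7/920 = 6265410/257 + 7/920 = 5764178999/236440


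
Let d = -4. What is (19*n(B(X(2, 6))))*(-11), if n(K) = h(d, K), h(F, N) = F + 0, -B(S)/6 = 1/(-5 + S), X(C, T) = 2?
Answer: 836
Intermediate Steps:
B(S) = -6/(-5 + S)
h(F, N) = F
n(K) = -4
(19*n(B(X(2, 6))))*(-11) = (19*(-4))*(-11) = -76*(-11) = 836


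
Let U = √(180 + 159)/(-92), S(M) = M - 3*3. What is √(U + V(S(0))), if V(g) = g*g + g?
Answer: √(152352 - 23*√339)/46 ≈ 8.4735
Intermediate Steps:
S(M) = -9 + M (S(M) = M - 9 = -9 + M)
V(g) = g + g² (V(g) = g² + g = g + g²)
U = -√339/92 (U = √339*(-1/92) = -√339/92 ≈ -0.20013)
√(U + V(S(0))) = √(-√339/92 + (-9 + 0)*(1 + (-9 + 0))) = √(-√339/92 - 9*(1 - 9)) = √(-√339/92 - 9*(-8)) = √(-√339/92 + 72) = √(72 - √339/92)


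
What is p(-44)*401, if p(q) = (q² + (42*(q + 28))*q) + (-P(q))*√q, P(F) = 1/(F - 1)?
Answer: 12633104 + 802*I*√11/45 ≈ 1.2633e+7 + 59.11*I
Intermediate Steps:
P(F) = 1/(-1 + F)
p(q) = q² + q*(1176 + 42*q) - √q/(-1 + q) (p(q) = (q² + (42*(q + 28))*q) + (-1/(-1 + q))*√q = (q² + (42*(28 + q))*q) - √q/(-1 + q) = (q² + (1176 + 42*q)*q) - √q/(-1 + q) = (q² + q*(1176 + 42*q)) - √q/(-1 + q) = q² + q*(1176 + 42*q) - √q/(-1 + q))
p(-44)*401 = ((-√(-44) - 44*(-1 - 44)*(1176 + 43*(-44)))/(-1 - 44))*401 = ((-2*I*√11 - 44*(-45)*(1176 - 1892))/(-45))*401 = -(-2*I*√11 - 44*(-45)*(-716))/45*401 = -(-2*I*√11 - 1417680)/45*401 = -(-1417680 - 2*I*√11)/45*401 = (31504 + 2*I*√11/45)*401 = 12633104 + 802*I*√11/45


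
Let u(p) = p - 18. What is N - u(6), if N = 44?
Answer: 56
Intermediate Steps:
u(p) = -18 + p
N - u(6) = 44 - (-18 + 6) = 44 - 1*(-12) = 44 + 12 = 56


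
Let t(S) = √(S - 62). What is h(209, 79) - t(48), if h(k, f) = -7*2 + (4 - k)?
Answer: -219 - I*√14 ≈ -219.0 - 3.7417*I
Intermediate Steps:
t(S) = √(-62 + S)
h(k, f) = -10 - k (h(k, f) = -14 + (4 - k) = -10 - k)
h(209, 79) - t(48) = (-10 - 1*209) - √(-62 + 48) = (-10 - 209) - √(-14) = -219 - I*√14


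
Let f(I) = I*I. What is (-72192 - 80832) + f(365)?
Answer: -19799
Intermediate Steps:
f(I) = I**2
(-72192 - 80832) + f(365) = (-72192 - 80832) + 365**2 = -153024 + 133225 = -19799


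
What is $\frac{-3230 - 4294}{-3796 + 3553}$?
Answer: $\frac{836}{27} \approx 30.963$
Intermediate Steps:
$\frac{-3230 - 4294}{-3796 + 3553} = - \frac{7524}{-243} = \left(-7524\right) \left(- \frac{1}{243}\right) = \frac{836}{27}$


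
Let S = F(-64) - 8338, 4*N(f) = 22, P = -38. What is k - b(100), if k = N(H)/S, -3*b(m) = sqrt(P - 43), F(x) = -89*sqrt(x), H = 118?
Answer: -45859/70029188 + 52522870*I/17507297 ≈ -0.00065486 + 3.0001*I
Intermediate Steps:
N(f) = 11/2 (N(f) = (1/4)*22 = 11/2)
b(m) = -3*I (b(m) = -sqrt(-38 - 43)/3 = -3*I)
S = -8338 - 712*I (S = -712*I - 8338 = -8338 - 712*I ≈ -8338.0 - 712.0*I)
k = 11*(-8338 + 712*I)/140058376 (k = 11/(2*(-8338 - 712*I)) = 11*((-8338 + 712*I)/70029188)/2 = 11*(-8338 + 712*I)/140058376 ≈ -0.00065486 + 5.592e-5*I)
k - b(100) = (-45859/70029188 + 979*I/17507297) - (-3)*I = (-45859/70029188 + 979*I/17507297) + 3*I = -45859/70029188 + 52522870*I/17507297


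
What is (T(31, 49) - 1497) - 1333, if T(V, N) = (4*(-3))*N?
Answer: -3418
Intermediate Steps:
T(V, N) = -12*N
(T(31, 49) - 1497) - 1333 = (-12*49 - 1497) - 1333 = (-588 - 1497) - 1333 = -2085 - 1333 = -3418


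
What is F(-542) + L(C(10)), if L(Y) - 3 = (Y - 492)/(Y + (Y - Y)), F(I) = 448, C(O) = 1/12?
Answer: -5452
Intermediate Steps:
C(O) = 1/12
L(Y) = 3 + (-492 + Y)/Y (L(Y) = 3 + (Y - 492)/(Y + (Y - Y)) = 3 + (-492 + Y)/(Y + 0) = 3 + (-492 + Y)/Y)
F(-542) + L(C(10)) = 448 + (4 - 492/1/12) = 448 + (4 - 492*12) = 448 + (4 - 5904) = 448 - 5900 = -5452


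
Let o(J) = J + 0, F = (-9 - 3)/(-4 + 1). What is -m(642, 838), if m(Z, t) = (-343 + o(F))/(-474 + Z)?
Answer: 113/56 ≈ 2.0179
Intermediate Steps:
F = 4 (F = -12/(-3) = -12*(-1/3) = 4)
o(J) = J
m(Z, t) = -339/(-474 + Z) (m(Z, t) = (-343 + 4)/(-474 + Z) = -339/(-474 + Z))
-m(642, 838) = -(-339)/(-474 + 642) = -(-339)/168 = -1*(-113/56) = 113/56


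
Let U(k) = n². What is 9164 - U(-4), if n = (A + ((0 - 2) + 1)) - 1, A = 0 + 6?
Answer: 9148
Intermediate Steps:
A = 6
n = 4 (n = (6 + ((0 - 2) + 1)) - 1 = (6 + (-2 + 1)) - 1 = (6 - 1) - 1 = 5 - 1 = 4)
U(k) = 16 (U(k) = 4² = 16)
9164 - U(-4) = 9164 - 1*16 = 9164 - 16 = 9148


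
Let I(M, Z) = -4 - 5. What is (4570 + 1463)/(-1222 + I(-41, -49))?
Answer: -6033/1231 ≈ -4.9009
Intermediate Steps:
I(M, Z) = -9
(4570 + 1463)/(-1222 + I(-41, -49)) = (4570 + 1463)/(-1222 - 9) = 6033/(-1231) = 6033*(-1/1231) = -6033/1231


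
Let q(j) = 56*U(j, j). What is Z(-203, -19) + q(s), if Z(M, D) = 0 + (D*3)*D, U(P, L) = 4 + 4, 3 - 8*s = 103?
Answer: 1531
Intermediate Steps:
s = -25/2 (s = 3/8 - ⅛*103 = 3/8 - 103/8 = -25/2 ≈ -12.500)
U(P, L) = 8
Z(M, D) = 3*D² (Z(M, D) = 0 + (3*D)*D = 0 + 3*D² = 3*D²)
q(j) = 448 (q(j) = 56*8 = 448)
Z(-203, -19) + q(s) = 3*(-19)² + 448 = 3*361 + 448 = 1083 + 448 = 1531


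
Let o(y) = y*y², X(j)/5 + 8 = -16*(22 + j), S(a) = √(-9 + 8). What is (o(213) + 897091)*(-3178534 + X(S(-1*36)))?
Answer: -33586515109792 - 844855040*I ≈ -3.3587e+13 - 8.4486e+8*I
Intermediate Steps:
S(a) = I (S(a) = √(-1) = I)
X(j) = -1800 - 80*j (X(j) = -40 + 5*(-16*(22 + j)) = -40 + 5*(-352 - 16*j) = -40 + (-1760 - 80*j) = -1800 - 80*j)
o(y) = y³
(o(213) + 897091)*(-3178534 + X(S(-1*36))) = (213³ + 897091)*(-3178534 + (-1800 - 80*I)) = (9663597 + 897091)*(-3180334 - 80*I) = 10560688*(-3180334 - 80*I) = -33586515109792 - 844855040*I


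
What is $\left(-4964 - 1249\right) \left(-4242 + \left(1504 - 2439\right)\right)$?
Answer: $32164701$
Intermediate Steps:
$\left(-4964 - 1249\right) \left(-4242 + \left(1504 - 2439\right)\right) = - 6213 \left(-4242 - 935\right) = \left(-6213\right) \left(-5177\right) = 32164701$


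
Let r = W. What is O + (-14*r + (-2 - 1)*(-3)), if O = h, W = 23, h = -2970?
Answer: -3283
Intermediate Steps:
r = 23
O = -2970
O + (-14*r + (-2 - 1)*(-3)) = -2970 + (-14*23 + (-2 - 1)*(-3)) = -2970 + (-322 - 3*(-3)) = -2970 + (-322 + 9) = -2970 - 313 = -3283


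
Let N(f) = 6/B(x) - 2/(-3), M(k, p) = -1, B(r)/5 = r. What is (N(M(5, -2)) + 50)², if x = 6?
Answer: 582169/225 ≈ 2587.4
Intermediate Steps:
B(r) = 5*r
N(f) = 13/15 (N(f) = 6/((5*6)) - 2/(-3) = 6/30 - 2*(-⅓) = 6*(1/30) + ⅔ = ⅕ + ⅔ = 13/15)
(N(M(5, -2)) + 50)² = (13/15 + 50)² = (763/15)² = 582169/225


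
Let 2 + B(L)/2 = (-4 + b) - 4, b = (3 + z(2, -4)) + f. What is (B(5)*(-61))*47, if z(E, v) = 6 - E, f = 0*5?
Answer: 17202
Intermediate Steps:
f = 0
b = 7 (b = (3 + (6 - 1*2)) + 0 = (3 + (6 - 2)) + 0 = (3 + 4) + 0 = 7 + 0 = 7)
B(L) = -6 (B(L) = -4 + 2*((-4 + 7) - 4) = -4 + 2*(3 - 4) = -4 + 2*(-1) = -4 - 2 = -6)
(B(5)*(-61))*47 = -6*(-61)*47 = 366*47 = 17202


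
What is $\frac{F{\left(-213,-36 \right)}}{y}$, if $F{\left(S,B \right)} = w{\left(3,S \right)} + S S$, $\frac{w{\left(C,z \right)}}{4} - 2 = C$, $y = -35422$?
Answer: $- \frac{45389}{35422} \approx -1.2814$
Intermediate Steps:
$w{\left(C,z \right)} = 8 + 4 C$
$F{\left(S,B \right)} = 20 + S^{2}$ ($F{\left(S,B \right)} = \left(8 + 4 \cdot 3\right) + S S = \left(8 + 12\right) + S^{2} = 20 + S^{2}$)
$\frac{F{\left(-213,-36 \right)}}{y} = \frac{20 + \left(-213\right)^{2}}{-35422} = \left(20 + 45369\right) \left(- \frac{1}{35422}\right) = 45389 \left(- \frac{1}{35422}\right) = - \frac{45389}{35422}$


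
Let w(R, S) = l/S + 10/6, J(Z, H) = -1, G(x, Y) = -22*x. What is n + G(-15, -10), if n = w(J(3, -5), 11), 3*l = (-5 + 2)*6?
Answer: 10927/33 ≈ 331.12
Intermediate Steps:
l = -6 (l = ((-5 + 2)*6)/3 = (-3*6)/3 = (1/3)*(-18) = -6)
w(R, S) = 5/3 - 6/S (w(R, S) = -6/S + 10/6 = -6/S + 10*(1/6) = -6/S + 5/3 = 5/3 - 6/S)
n = 37/33 (n = 5/3 - 6/11 = 37/33 ≈ 1.1212)
n + G(-15, -10) = 37/33 - 22*(-15) = 37/33 + 330 = 10927/33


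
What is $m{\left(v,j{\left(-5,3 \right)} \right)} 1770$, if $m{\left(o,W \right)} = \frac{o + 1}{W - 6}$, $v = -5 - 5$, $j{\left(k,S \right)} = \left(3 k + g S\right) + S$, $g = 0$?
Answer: $885$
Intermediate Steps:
$j{\left(k,S \right)} = S + 3 k$ ($j{\left(k,S \right)} = \left(3 k + 0 S\right) + S = \left(3 k + 0\right) + S = 3 k + S = S + 3 k$)
$v = -10$
$m{\left(o,W \right)} = \frac{1 + o}{-6 + W}$
$m{\left(v,j{\left(-5,3 \right)} \right)} 1770 = \frac{1 - 10}{-6 + \left(3 + 3 \left(-5\right)\right)} 1770 = \frac{1}{-6 + \left(3 - 15\right)} \left(-9\right) 1770 = \frac{1}{-6 - 12} \left(-9\right) 1770 = \frac{1}{-18} \left(-9\right) 1770 = \left(- \frac{1}{18}\right) \left(-9\right) 1770 = \frac{1}{2} \cdot 1770 = 885$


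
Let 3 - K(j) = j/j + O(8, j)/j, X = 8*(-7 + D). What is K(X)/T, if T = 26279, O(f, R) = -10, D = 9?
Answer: 21/210232 ≈ 9.9890e-5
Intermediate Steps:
X = 16 (X = 8*(-7 + 9) = 8*2 = 16)
K(j) = 2 + 10/j (K(j) = 3 - (j/j - 10/j) = 3 - (1 - 10/j) = 3 + (-1 + 10/j) = 2 + 10/j)
K(X)/T = (2 + 10/16)/26279 = (2 + 10*(1/16))*(1/26279) = (2 + 5/8)*(1/26279) = (21/8)*(1/26279) = 21/210232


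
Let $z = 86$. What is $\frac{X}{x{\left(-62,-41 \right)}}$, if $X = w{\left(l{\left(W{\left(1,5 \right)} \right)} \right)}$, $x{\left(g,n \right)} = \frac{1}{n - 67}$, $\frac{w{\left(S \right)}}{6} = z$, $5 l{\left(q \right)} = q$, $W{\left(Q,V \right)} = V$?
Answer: $-55728$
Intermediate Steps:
$l{\left(q \right)} = \frac{q}{5}$
$w{\left(S \right)} = 516$ ($w{\left(S \right)} = 6 \cdot 86 = 516$)
$x{\left(g,n \right)} = \frac{1}{-67 + n}$
$X = 516$
$\frac{X}{x{\left(-62,-41 \right)}} = \frac{516}{\frac{1}{-67 - 41}} = \frac{516}{\frac{1}{-108}} = \frac{516}{- \frac{1}{108}} = 516 \left(-108\right) = -55728$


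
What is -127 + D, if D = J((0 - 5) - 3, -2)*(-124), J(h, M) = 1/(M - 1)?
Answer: -257/3 ≈ -85.667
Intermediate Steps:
J(h, M) = 1/(-1 + M)
D = 124/3 (D = -124/(-1 - 2) = -124/(-3) = -⅓*(-124) = 124/3 ≈ 41.333)
-127 + D = -127 + 124/3 = -257/3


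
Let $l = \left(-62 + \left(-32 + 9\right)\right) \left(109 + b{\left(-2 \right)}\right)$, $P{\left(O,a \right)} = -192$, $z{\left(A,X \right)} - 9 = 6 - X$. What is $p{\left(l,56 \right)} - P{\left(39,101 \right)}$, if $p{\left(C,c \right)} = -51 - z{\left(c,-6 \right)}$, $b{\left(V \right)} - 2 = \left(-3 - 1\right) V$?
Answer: $120$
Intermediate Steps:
$z{\left(A,X \right)} = 15 - X$ ($z{\left(A,X \right)} = 9 - \left(-6 + X\right) = 15 - X$)
$b{\left(V \right)} = 2 - 4 V$ ($b{\left(V \right)} = 2 + \left(-3 - 1\right) V = 2 - 4 V$)
$l = -10115$ ($l = \left(-62 + \left(-32 + 9\right)\right) \left(109 + \left(2 - -8\right)\right) = \left(-62 - 23\right) \left(109 + \left(2 + 8\right)\right) = - 85 \left(109 + 10\right) = \left(-85\right) 119 = -10115$)
$p{\left(C,c \right)} = -72$ ($p{\left(C,c \right)} = -51 - \left(15 - -6\right) = -51 - \left(15 + 6\right) = -51 - 21 = -72$)
$p{\left(l,56 \right)} - P{\left(39,101 \right)} = -72 - -192 = -72 + 192 = 120$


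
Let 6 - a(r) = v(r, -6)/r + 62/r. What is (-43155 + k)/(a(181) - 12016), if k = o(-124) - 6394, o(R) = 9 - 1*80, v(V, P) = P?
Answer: 1496870/362311 ≈ 4.1314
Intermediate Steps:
o(R) = -71 (o(R) = 9 - 80 = -71)
a(r) = 6 - 56/r (a(r) = 6 - (-6/r + 62/r) = 6 - 56/r)
k = -6465 (k = -71 - 6394 = -6465)
(-43155 + k)/(a(181) - 12016) = (-43155 - 6465)/((6 - 56/181) - 12016) = -49620/((6 - 56*1/181) - 12016) = -49620/((6 - 56/181) - 12016) = -49620/(1030/181 - 12016) = -49620/(-2173866/181) = -49620*(-181/2173866) = 1496870/362311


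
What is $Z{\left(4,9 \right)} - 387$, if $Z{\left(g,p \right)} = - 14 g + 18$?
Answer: $-425$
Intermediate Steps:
$Z{\left(g,p \right)} = 18 - 14 g$
$Z{\left(4,9 \right)} - 387 = \left(18 - 56\right) - 387 = -38 - 387 = -425$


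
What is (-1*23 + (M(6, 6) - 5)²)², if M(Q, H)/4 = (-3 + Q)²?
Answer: 879844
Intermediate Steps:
M(Q, H) = 4*(-3 + Q)²
(-1*23 + (M(6, 6) - 5)²)² = (-1*23 + (4*(-3 + 6)² - 5)²)² = (-23 + (4*3² - 5)²)² = (-23 + (4*9 - 5)²)² = (-23 + (36 - 5)²)² = (-23 + 31²)² = (-23 + 961)² = 938² = 879844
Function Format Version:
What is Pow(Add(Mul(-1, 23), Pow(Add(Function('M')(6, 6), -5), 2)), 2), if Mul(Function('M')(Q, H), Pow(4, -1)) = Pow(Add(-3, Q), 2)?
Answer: 879844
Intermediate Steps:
Function('M')(Q, H) = Mul(4, Pow(Add(-3, Q), 2))
Pow(Add(Mul(-1, 23), Pow(Add(Function('M')(6, 6), -5), 2)), 2) = Pow(Add(Mul(-1, 23), Pow(Add(Mul(4, Pow(Add(-3, 6), 2)), -5), 2)), 2) = Pow(Add(-23, Pow(Add(Mul(4, Pow(3, 2)), -5), 2)), 2) = Pow(Add(-23, Pow(Add(Mul(4, 9), -5), 2)), 2) = Pow(Add(-23, Pow(Add(36, -5), 2)), 2) = Pow(Add(-23, Pow(31, 2)), 2) = Pow(Add(-23, 961), 2) = Pow(938, 2) = 879844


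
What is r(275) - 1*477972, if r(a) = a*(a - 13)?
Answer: -405922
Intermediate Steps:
r(a) = a*(-13 + a)
r(275) - 1*477972 = 275*(-13 + 275) - 1*477972 = 275*262 - 477972 = 72050 - 477972 = -405922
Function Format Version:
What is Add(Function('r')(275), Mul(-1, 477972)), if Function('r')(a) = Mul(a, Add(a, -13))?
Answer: -405922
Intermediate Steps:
Function('r')(a) = Mul(a, Add(-13, a))
Add(Function('r')(275), Mul(-1, 477972)) = Add(Mul(275, Add(-13, 275)), Mul(-1, 477972)) = Add(Mul(275, 262), -477972) = Add(72050, -477972) = -405922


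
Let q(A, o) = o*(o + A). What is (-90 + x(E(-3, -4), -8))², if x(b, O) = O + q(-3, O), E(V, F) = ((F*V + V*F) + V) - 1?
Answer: 100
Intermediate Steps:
q(A, o) = o*(A + o)
E(V, F) = -1 + V + 2*F*V (E(V, F) = ((F*V + F*V) + V) - 1 = (2*F*V + V) - 1 = (V + 2*F*V) - 1 = -1 + V + 2*F*V)
x(b, O) = O + O*(-3 + O)
(-90 + x(E(-3, -4), -8))² = (-90 - 8*(-2 - 8))² = (-90 - 8*(-10))² = (-90 + 80)² = (-10)² = 100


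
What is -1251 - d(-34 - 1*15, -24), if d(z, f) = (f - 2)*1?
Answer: -1225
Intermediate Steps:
d(z, f) = -2 + f (d(z, f) = (-2 + f)*1 = -2 + f)
-1251 - d(-34 - 1*15, -24) = -1251 - (-2 - 24) = -1251 - 1*(-26) = -1251 + 26 = -1225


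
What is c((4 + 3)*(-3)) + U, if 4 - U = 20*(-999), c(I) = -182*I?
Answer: 23806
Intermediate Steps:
U = 19984 (U = 4 - 20*(-999) = 4 - 1*(-19980) = 4 + 19980 = 19984)
c((4 + 3)*(-3)) + U = -182*(4 + 3)*(-3) + 19984 = -1274*(-3) + 19984 = -182*(-21) + 19984 = 3822 + 19984 = 23806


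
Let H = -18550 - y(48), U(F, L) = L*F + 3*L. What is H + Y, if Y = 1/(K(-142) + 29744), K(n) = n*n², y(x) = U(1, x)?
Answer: -53106281649/2833544 ≈ -18742.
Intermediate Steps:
U(F, L) = 3*L + F*L (U(F, L) = F*L + 3*L = 3*L + F*L)
y(x) = 4*x (y(x) = x*(3 + 1) = x*4 = 4*x)
K(n) = n³
H = -18742 (H = -18550 - 4*48 = -18550 - 1*192 = -18550 - 192 = -18742)
Y = -1/2833544 (Y = 1/((-142)³ + 29744) = 1/(-2863288 + 29744) = 1/(-2833544) = -1/2833544 ≈ -3.5291e-7)
H + Y = -18742 - 1/2833544 = -53106281649/2833544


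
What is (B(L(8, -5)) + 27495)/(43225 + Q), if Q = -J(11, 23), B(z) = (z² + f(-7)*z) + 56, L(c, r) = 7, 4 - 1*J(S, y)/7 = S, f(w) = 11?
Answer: 27677/43274 ≈ 0.63958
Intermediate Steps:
J(S, y) = 28 - 7*S
B(z) = 56 + z² + 11*z (B(z) = (z² + 11*z) + 56 = 56 + z² + 11*z)
Q = 49 (Q = -(28 - 7*11) = -(28 - 77) = -1*(-49) = 49)
(B(L(8, -5)) + 27495)/(43225 + Q) = ((56 + 7² + 11*7) + 27495)/(43225 + 49) = ((56 + 49 + 77) + 27495)/43274 = (182 + 27495)*(1/43274) = 27677*(1/43274) = 27677/43274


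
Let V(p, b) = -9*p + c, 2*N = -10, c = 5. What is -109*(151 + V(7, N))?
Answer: -10137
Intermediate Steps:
N = -5 (N = (½)*(-10) = -5)
V(p, b) = 5 - 9*p (V(p, b) = -9*p + 5 = 5 - 9*p)
-109*(151 + V(7, N)) = -109*(151 + (5 - 9*7)) = -109*(151 + (5 - 63)) = -109*(151 - 58) = -109*93 = -10137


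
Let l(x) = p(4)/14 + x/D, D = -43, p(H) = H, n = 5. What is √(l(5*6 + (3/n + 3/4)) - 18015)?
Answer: I*√163221718345/3010 ≈ 134.22*I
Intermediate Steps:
l(x) = 2/7 - x/43 (l(x) = 4/14 + x/(-43) = 4*(1/14) + x*(-1/43) = 2/7 - x/43)
√(l(5*6 + (3/n + 3/4)) - 18015) = √((2/7 - (5*6 + (3/5 + 3/4))/43) - 18015) = √((2/7 - (30 + (3*(⅕) + 3*(¼)))/43) - 18015) = √((2/7 - (30 + (⅗ + ¾))/43) - 18015) = √((2/7 - (30 + 27/20)/43) - 18015) = √((2/7 - 1/43*627/20) - 18015) = √((2/7 - 627/860) - 18015) = √(-2669/6020 - 18015) = √(-108452969/6020) = I*√163221718345/3010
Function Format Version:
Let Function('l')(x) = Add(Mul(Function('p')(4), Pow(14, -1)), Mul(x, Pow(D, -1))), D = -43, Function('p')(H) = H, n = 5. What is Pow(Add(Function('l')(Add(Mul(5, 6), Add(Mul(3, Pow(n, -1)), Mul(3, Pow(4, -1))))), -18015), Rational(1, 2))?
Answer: Mul(Rational(1, 3010), I, Pow(163221718345, Rational(1, 2))) ≈ Mul(134.22, I)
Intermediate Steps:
Function('l')(x) = Add(Rational(2, 7), Mul(Rational(-1, 43), x)) (Function('l')(x) = Add(Mul(4, Pow(14, -1)), Mul(x, Pow(-43, -1))) = Add(Mul(4, Rational(1, 14)), Mul(x, Rational(-1, 43))) = Add(Rational(2, 7), Mul(Rational(-1, 43), x)))
Pow(Add(Function('l')(Add(Mul(5, 6), Add(Mul(3, Pow(n, -1)), Mul(3, Pow(4, -1))))), -18015), Rational(1, 2)) = Pow(Add(Add(Rational(2, 7), Mul(Rational(-1, 43), Add(Mul(5, 6), Add(Mul(3, Pow(5, -1)), Mul(3, Pow(4, -1)))))), -18015), Rational(1, 2)) = Pow(Add(Add(Rational(2, 7), Mul(Rational(-1, 43), Add(30, Add(Mul(3, Rational(1, 5)), Mul(3, Rational(1, 4)))))), -18015), Rational(1, 2)) = Pow(Add(Add(Rational(2, 7), Mul(Rational(-1, 43), Add(30, Add(Rational(3, 5), Rational(3, 4))))), -18015), Rational(1, 2)) = Pow(Add(Add(Rational(2, 7), Mul(Rational(-1, 43), Add(30, Rational(27, 20)))), -18015), Rational(1, 2)) = Pow(Add(Add(Rational(2, 7), Mul(Rational(-1, 43), Rational(627, 20))), -18015), Rational(1, 2)) = Pow(Add(Add(Rational(2, 7), Rational(-627, 860)), -18015), Rational(1, 2)) = Pow(Add(Rational(-2669, 6020), -18015), Rational(1, 2)) = Pow(Rational(-108452969, 6020), Rational(1, 2)) = Mul(Rational(1, 3010), I, Pow(163221718345, Rational(1, 2)))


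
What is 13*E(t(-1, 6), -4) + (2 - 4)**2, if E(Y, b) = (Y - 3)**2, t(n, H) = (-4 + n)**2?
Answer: 6296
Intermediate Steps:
E(Y, b) = (-3 + Y)**2
13*E(t(-1, 6), -4) + (2 - 4)**2 = 13*(-3 + (-4 - 1)**2)**2 + (2 - 4)**2 = 13*(-3 + (-5)**2)**2 + (-2)**2 = 13*(-3 + 25)**2 + 4 = 13*22**2 + 4 = 13*484 + 4 = 6292 + 4 = 6296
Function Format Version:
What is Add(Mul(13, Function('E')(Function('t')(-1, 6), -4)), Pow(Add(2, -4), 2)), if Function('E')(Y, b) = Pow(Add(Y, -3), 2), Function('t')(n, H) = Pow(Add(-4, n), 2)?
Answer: 6296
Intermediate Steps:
Function('E')(Y, b) = Pow(Add(-3, Y), 2)
Add(Mul(13, Function('E')(Function('t')(-1, 6), -4)), Pow(Add(2, -4), 2)) = Add(Mul(13, Pow(Add(-3, Pow(Add(-4, -1), 2)), 2)), Pow(Add(2, -4), 2)) = Add(Mul(13, Pow(Add(-3, Pow(-5, 2)), 2)), Pow(-2, 2)) = Add(Mul(13, Pow(Add(-3, 25), 2)), 4) = Add(Mul(13, Pow(22, 2)), 4) = Add(Mul(13, 484), 4) = Add(6292, 4) = 6296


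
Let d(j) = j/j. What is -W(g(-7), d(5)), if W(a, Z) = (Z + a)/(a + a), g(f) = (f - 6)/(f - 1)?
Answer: -21/26 ≈ -0.80769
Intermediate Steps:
d(j) = 1
g(f) = (-6 + f)/(-1 + f)
W(a, Z) = (Z + a)/(2*a) (W(a, Z) = (Z + a)/((2*a)) = (Z + a)*(1/(2*a)) = (Z + a)/(2*a))
-W(g(-7), d(5)) = -(1 + (-6 - 7)/(-1 - 7))/(2*((-6 - 7)/(-1 - 7))) = -(1 - 13/(-8))/(2*(-13/(-8))) = -(1 - ⅛*(-13))/(2*((-⅛*(-13)))) = -(1 + 13/8)/(2*13/8) = -8*21/(2*13*8) = -1*21/26 = -21/26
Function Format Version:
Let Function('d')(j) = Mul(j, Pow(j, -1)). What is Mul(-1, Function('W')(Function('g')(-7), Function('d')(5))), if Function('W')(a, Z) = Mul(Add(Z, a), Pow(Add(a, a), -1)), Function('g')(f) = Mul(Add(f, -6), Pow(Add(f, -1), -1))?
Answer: Rational(-21, 26) ≈ -0.80769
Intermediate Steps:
Function('d')(j) = 1
Function('g')(f) = Mul(Pow(Add(-1, f), -1), Add(-6, f)) (Function('g')(f) = Mul(Add(-6, f), Pow(Add(-1, f), -1)) = Mul(Pow(Add(-1, f), -1), Add(-6, f)))
Function('W')(a, Z) = Mul(Rational(1, 2), Pow(a, -1), Add(Z, a)) (Function('W')(a, Z) = Mul(Add(Z, a), Pow(Mul(2, a), -1)) = Mul(Add(Z, a), Mul(Rational(1, 2), Pow(a, -1))) = Mul(Rational(1, 2), Pow(a, -1), Add(Z, a)))
Mul(-1, Function('W')(Function('g')(-7), Function('d')(5))) = Mul(-1, Mul(Rational(1, 2), Pow(Mul(Pow(Add(-1, -7), -1), Add(-6, -7)), -1), Add(1, Mul(Pow(Add(-1, -7), -1), Add(-6, -7))))) = Mul(-1, Mul(Rational(1, 2), Pow(Mul(Pow(-8, -1), -13), -1), Add(1, Mul(Pow(-8, -1), -13)))) = Mul(-1, Mul(Rational(1, 2), Pow(Mul(Rational(-1, 8), -13), -1), Add(1, Mul(Rational(-1, 8), -13)))) = Mul(-1, Mul(Rational(1, 2), Pow(Rational(13, 8), -1), Add(1, Rational(13, 8)))) = Mul(-1, Mul(Rational(1, 2), Rational(8, 13), Rational(21, 8))) = Mul(-1, Rational(21, 26)) = Rational(-21, 26)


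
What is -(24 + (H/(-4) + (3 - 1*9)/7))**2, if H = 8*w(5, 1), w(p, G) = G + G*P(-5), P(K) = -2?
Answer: -30976/49 ≈ -632.16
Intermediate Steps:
w(p, G) = -G (w(p, G) = G + G*(-2) = G - 2*G = -G)
H = -8 (H = 8*(-1*1) = 8*(-1) = -8)
-(24 + (H/(-4) + (3 - 1*9)/7))**2 = -(24 + (-8/(-4) + (3 - 1*9)/7))**2 = -(24 + (-8*(-1/4) + (3 - 9)*(1/7)))**2 = -(24 + (2 - 6*1/7))**2 = -(24 + (2 - 6/7))**2 = -(24 + 8/7)**2 = -(176/7)**2 = -1*30976/49 = -30976/49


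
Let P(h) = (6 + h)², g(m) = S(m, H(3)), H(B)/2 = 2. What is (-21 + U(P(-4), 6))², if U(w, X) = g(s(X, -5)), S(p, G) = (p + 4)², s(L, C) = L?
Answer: 6241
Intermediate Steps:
H(B) = 4 (H(B) = 2*2 = 4)
S(p, G) = (4 + p)²
g(m) = (4 + m)²
U(w, X) = (4 + X)²
(-21 + U(P(-4), 6))² = (-21 + (4 + 6)²)² = (-21 + 10²)² = (-21 + 100)² = 79² = 6241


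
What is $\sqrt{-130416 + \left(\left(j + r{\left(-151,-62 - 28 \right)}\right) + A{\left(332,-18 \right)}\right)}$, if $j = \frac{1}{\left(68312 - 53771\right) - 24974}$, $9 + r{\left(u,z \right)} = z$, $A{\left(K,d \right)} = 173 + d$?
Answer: $\frac{3 i \sqrt{1576595408497}}{10433} \approx 361.05 i$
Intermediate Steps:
$r{\left(u,z \right)} = -9 + z$
$j = - \frac{1}{10433}$ ($j = \frac{1}{14541 - 24974} = \frac{1}{-10433} = - \frac{1}{10433} \approx -9.585 \cdot 10^{-5}$)
$\sqrt{-130416 + \left(\left(j + r{\left(-151,-62 - 28 \right)}\right) + A{\left(332,-18 \right)}\right)} = \sqrt{-130416 + \left(\left(- \frac{1}{10433} - 99\right) + \left(173 - 18\right)\right)} = \sqrt{-130416 + \left(\left(- \frac{1}{10433} - 99\right) + 155\right)} = \sqrt{-130416 + \left(- \frac{1032868}{10433} + 155\right)} = \sqrt{-130416 + \frac{584247}{10433}} = \sqrt{- \frac{1360045881}{10433}} = \frac{3 i \sqrt{1576595408497}}{10433}$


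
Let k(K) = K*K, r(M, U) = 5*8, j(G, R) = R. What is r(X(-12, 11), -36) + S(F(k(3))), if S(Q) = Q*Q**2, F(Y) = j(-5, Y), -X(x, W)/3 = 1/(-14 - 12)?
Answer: 769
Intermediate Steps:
X(x, W) = 3/26 (X(x, W) = -3/(-14 - 12) = -3/(-26) = -3*(-1/26) = 3/26)
r(M, U) = 40
k(K) = K**2
F(Y) = Y
S(Q) = Q**3
r(X(-12, 11), -36) + S(F(k(3))) = 40 + (3**2)**3 = 40 + 9**3 = 40 + 729 = 769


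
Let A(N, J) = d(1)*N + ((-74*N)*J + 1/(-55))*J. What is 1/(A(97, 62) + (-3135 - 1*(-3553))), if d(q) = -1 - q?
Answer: -55/1517560502 ≈ -3.6242e-8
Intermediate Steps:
A(N, J) = -2*N + J*(-1/55 - 74*J*N) (A(N, J) = (-1 - 1*1)*N + ((-74*N)*J + 1/(-55))*J = (-1 - 1)*N + (-74*J*N - 1/55)*J = -2*N + (-1/55 - 74*J*N)*J = -2*N + J*(-1/55 - 74*J*N))
1/(A(97, 62) + (-3135 - 1*(-3553))) = 1/((-2*97 - 1/55*62 - 74*97*62²) + (-3135 - 1*(-3553))) = 1/((-194 - 62/55 - 74*97*3844) + (-3135 + 3553)) = 1/((-194 - 62/55 - 27592232) + 418) = 1/(-1517583492/55 + 418) = 1/(-1517560502/55) = -55/1517560502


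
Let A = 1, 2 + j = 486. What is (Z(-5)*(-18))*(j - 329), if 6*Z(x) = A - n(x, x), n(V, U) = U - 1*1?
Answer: -3255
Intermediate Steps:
n(V, U) = -1 + U (n(V, U) = U - 1 = -1 + U)
j = 484 (j = -2 + 486 = 484)
Z(x) = ⅓ - x/6 (Z(x) = (1 - (-1 + x))/6 = (1 + (1 - x))/6 = (2 - x)/6 = ⅓ - x/6)
(Z(-5)*(-18))*(j - 329) = ((⅓ - ⅙*(-5))*(-18))*(484 - 329) = ((⅓ + ⅚)*(-18))*155 = ((7/6)*(-18))*155 = -21*155 = -3255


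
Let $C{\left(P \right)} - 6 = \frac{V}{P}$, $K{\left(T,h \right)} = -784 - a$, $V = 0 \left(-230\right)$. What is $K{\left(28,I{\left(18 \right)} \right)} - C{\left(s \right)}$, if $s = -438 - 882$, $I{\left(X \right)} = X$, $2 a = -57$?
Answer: $- \frac{1523}{2} \approx -761.5$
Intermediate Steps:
$a = - \frac{57}{2}$ ($a = \frac{1}{2} \left(-57\right) = - \frac{57}{2} \approx -28.5$)
$V = 0$
$K{\left(T,h \right)} = - \frac{1511}{2}$ ($K{\left(T,h \right)} = -784 - - \frac{57}{2} = -784 + \frac{57}{2} = - \frac{1511}{2}$)
$s = -1320$
$C{\left(P \right)} = 6$ ($C{\left(P \right)} = 6 + \frac{0}{P} = 6 + 0 = 6$)
$K{\left(28,I{\left(18 \right)} \right)} - C{\left(s \right)} = - \frac{1511}{2} - 6 = - \frac{1523}{2}$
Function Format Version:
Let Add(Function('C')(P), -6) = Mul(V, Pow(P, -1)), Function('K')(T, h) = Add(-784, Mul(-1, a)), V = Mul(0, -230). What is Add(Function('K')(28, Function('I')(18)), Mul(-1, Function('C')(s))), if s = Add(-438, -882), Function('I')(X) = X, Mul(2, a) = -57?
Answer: Rational(-1523, 2) ≈ -761.50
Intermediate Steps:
a = Rational(-57, 2) (a = Mul(Rational(1, 2), -57) = Rational(-57, 2) ≈ -28.500)
V = 0
Function('K')(T, h) = Rational(-1511, 2) (Function('K')(T, h) = Add(-784, Mul(-1, Rational(-57, 2))) = Add(-784, Rational(57, 2)) = Rational(-1511, 2))
s = -1320
Function('C')(P) = 6 (Function('C')(P) = Add(6, Mul(0, Pow(P, -1))) = Add(6, 0) = 6)
Add(Function('K')(28, Function('I')(18)), Mul(-1, Function('C')(s))) = Add(Rational(-1511, 2), Mul(-1, 6)) = Add(Rational(-1511, 2), -6) = Rational(-1523, 2)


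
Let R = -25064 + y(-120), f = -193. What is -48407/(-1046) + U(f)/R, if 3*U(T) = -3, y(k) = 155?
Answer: 1205771009/26054814 ≈ 46.278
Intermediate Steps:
U(T) = -1 (U(T) = (⅓)*(-3) = -1)
R = -24909 (R = -25064 + 155 = -24909)
-48407/(-1046) + U(f)/R = -48407/(-1046) - 1/(-24909) = -48407*(-1/1046) - 1*(-1/24909) = 48407/1046 + 1/24909 = 1205771009/26054814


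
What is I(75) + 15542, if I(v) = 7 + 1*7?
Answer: 15556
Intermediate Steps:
I(v) = 14 (I(v) = 7 + 7 = 14)
I(75) + 15542 = 14 + 15542 = 15556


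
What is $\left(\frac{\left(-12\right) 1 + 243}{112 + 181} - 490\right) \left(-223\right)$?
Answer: $\frac{31964597}{293} \approx 1.0909 \cdot 10^{5}$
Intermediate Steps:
$\left(\frac{\left(-12\right) 1 + 243}{112 + 181} - 490\right) \left(-223\right) = \left(\frac{-12 + 243}{293} - 490\right) \left(-223\right) = \left(231 \cdot \frac{1}{293} - 490\right) \left(-223\right) = \left(\frac{231}{293} - 490\right) \left(-223\right) = \left(- \frac{143339}{293}\right) \left(-223\right) = \frac{31964597}{293}$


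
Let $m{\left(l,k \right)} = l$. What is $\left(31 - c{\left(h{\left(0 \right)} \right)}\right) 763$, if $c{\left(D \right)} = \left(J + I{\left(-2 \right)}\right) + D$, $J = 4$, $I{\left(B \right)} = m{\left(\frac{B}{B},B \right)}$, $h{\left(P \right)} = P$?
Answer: $19838$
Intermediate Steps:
$I{\left(B \right)} = 1$ ($I{\left(B \right)} = \frac{B}{B} = 1$)
$c{\left(D \right)} = 5 + D$ ($c{\left(D \right)} = \left(4 + 1\right) + D = 5 + D$)
$\left(31 - c{\left(h{\left(0 \right)} \right)}\right) 763 = \left(31 - \left(5 + 0\right)\right) 763 = \left(31 - 5\right) 763 = 26 \cdot 763 = 19838$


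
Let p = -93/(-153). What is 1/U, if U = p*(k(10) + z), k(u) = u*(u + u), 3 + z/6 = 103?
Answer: 51/24800 ≈ 0.0020564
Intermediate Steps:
z = 600 (z = -18 + 6*103 = -18 + 618 = 600)
p = 31/51 (p = -93*(-1/153) = 31/51 ≈ 0.60784)
k(u) = 2*u² (k(u) = u*(2*u) = 2*u²)
U = 24800/51 (U = 31*(2*10² + 600)/51 = 31*(2*100 + 600)/51 = 31*(200 + 600)/51 = (31/51)*800 = 24800/51 ≈ 486.27)
1/U = 1/(24800/51) = 51/24800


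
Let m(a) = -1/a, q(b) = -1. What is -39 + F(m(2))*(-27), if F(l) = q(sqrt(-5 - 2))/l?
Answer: -93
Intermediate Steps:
F(l) = -1/l
-39 + F(m(2))*(-27) = -39 - 1/((-1/2))*(-27) = -39 - 1/((-1*1/2))*(-27) = -39 - 1/(-1/2)*(-27) = -39 - 1*(-2)*(-27) = -39 + 2*(-27) = -39 - 54 = -93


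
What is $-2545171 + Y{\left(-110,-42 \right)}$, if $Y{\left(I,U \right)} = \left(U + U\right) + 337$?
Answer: $-2544918$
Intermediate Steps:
$Y{\left(I,U \right)} = 337 + 2 U$ ($Y{\left(I,U \right)} = 2 U + 337 = 337 + 2 U$)
$-2545171 + Y{\left(-110,-42 \right)} = -2545171 + \left(337 + 2 \left(-42\right)\right) = -2545171 + \left(337 - 84\right) = -2545171 + 253 = -2544918$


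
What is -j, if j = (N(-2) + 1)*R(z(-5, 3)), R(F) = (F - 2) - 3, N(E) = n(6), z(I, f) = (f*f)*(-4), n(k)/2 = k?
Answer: 533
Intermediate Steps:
n(k) = 2*k
z(I, f) = -4*f**2 (z(I, f) = f**2*(-4) = -4*f**2)
N(E) = 12 (N(E) = 2*6 = 12)
R(F) = -5 + F (R(F) = (-2 + F) - 3 = -5 + F)
j = -533 (j = (12 + 1)*(-5 - 4*3**2) = 13*(-5 - 4*9) = 13*(-5 - 36) = 13*(-41) = -533)
-j = -1*(-533) = 533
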